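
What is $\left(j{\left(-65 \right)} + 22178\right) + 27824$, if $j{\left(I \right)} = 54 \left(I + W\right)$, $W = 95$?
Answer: $51622$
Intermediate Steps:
$j{\left(I \right)} = 5130 + 54 I$ ($j{\left(I \right)} = 54 \left(I + 95\right) = 54 \left(95 + I\right) = 5130 + 54 I$)
$\left(j{\left(-65 \right)} + 22178\right) + 27824 = \left(\left(5130 + 54 \left(-65\right)\right) + 22178\right) + 27824 = \left(\left(5130 - 3510\right) + 22178\right) + 27824 = \left(1620 + 22178\right) + 27824 = 23798 + 27824 = 51622$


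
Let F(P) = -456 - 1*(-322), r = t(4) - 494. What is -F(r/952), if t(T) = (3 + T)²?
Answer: 134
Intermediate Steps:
r = -445 (r = (3 + 4)² - 494 = 7² - 494 = 49 - 494 = -445)
F(P) = -134 (F(P) = -456 + 322 = -134)
-F(r/952) = -1*(-134) = 134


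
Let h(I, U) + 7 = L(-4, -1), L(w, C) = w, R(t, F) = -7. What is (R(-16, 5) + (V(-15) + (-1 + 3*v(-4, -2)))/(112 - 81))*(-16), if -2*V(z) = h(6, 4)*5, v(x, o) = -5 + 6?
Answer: 3000/31 ≈ 96.774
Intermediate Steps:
v(x, o) = 1
h(I, U) = -11 (h(I, U) = -7 - 4 = -11)
V(z) = 55/2 (V(z) = -(-11)*5/2 = -½*(-55) = 55/2)
(R(-16, 5) + (V(-15) + (-1 + 3*v(-4, -2)))/(112 - 81))*(-16) = (-7 + (55/2 + (-1 + 3*1))/(112 - 81))*(-16) = (-7 + (55/2 + (-1 + 3))/31)*(-16) = (-7 + (55/2 + 2)*(1/31))*(-16) = (-7 + (59/2)*(1/31))*(-16) = (-7 + 59/62)*(-16) = -375/62*(-16) = 3000/31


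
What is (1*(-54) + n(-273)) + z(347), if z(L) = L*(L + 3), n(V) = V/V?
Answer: 121397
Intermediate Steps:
n(V) = 1
z(L) = L*(3 + L)
(1*(-54) + n(-273)) + z(347) = (1*(-54) + 1) + 347*(3 + 347) = (-54 + 1) + 347*350 = -53 + 121450 = 121397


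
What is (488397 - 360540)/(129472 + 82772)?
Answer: 1853/3076 ≈ 0.60241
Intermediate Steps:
(488397 - 360540)/(129472 + 82772) = 127857/212244 = 127857*(1/212244) = 1853/3076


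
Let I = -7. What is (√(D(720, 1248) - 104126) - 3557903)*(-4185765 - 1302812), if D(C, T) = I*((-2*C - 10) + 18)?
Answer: 19527824574031 - 5488577*I*√94102 ≈ 1.9528e+13 - 1.6837e+9*I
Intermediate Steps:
D(C, T) = -56 + 14*C (D(C, T) = -7*((-2*C - 10) + 18) = -7*((-10 - 2*C) + 18) = -7*(8 - 2*C) = -56 + 14*C)
(√(D(720, 1248) - 104126) - 3557903)*(-4185765 - 1302812) = (√((-56 + 14*720) - 104126) - 3557903)*(-4185765 - 1302812) = (√((-56 + 10080) - 104126) - 3557903)*(-5488577) = (√(10024 - 104126) - 3557903)*(-5488577) = (√(-94102) - 3557903)*(-5488577) = (I*√94102 - 3557903)*(-5488577) = (-3557903 + I*√94102)*(-5488577) = 19527824574031 - 5488577*I*√94102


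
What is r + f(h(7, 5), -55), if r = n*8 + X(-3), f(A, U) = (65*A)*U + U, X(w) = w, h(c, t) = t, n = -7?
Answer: -17989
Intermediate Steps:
f(A, U) = U + 65*A*U (f(A, U) = 65*A*U + U = U + 65*A*U)
r = -59 (r = -7*8 - 3 = -56 - 3 = -59)
r + f(h(7, 5), -55) = -59 - 55*(1 + 65*5) = -59 - 55*(1 + 325) = -59 - 55*326 = -59 - 17930 = -17989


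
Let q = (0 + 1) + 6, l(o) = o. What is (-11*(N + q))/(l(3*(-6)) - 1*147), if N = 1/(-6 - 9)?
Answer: 104/225 ≈ 0.46222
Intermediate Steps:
N = -1/15 (N = 1/(-15) = -1/15 ≈ -0.066667)
q = 7 (q = 1 + 6 = 7)
(-11*(N + q))/(l(3*(-6)) - 1*147) = (-11*(-1/15 + 7))/(3*(-6) - 1*147) = (-11*104/15)/(-18 - 147) = -1144/15/(-165) = -1144/15*(-1/165) = 104/225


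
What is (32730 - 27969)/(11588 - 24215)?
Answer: -23/61 ≈ -0.37705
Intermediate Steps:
(32730 - 27969)/(11588 - 24215) = 4761/(-12627) = 4761*(-1/12627) = -23/61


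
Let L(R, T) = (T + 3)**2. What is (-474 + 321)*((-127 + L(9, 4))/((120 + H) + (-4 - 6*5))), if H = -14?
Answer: 663/4 ≈ 165.75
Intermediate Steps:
L(R, T) = (3 + T)**2
(-474 + 321)*((-127 + L(9, 4))/((120 + H) + (-4 - 6*5))) = (-474 + 321)*((-127 + (3 + 4)**2)/((120 - 14) + (-4 - 6*5))) = -153*(-127 + 7**2)/(106 + (-4 - 30)) = -153*(-127 + 49)/(106 - 34) = -(-11934)/72 = -153*(-13/12) = 663/4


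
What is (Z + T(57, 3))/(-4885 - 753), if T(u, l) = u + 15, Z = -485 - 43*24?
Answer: 1445/5638 ≈ 0.25630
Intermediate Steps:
Z = -1517 (Z = -485 - 1*1032 = -485 - 1032 = -1517)
T(u, l) = 15 + u
(Z + T(57, 3))/(-4885 - 753) = (-1517 + (15 + 57))/(-4885 - 753) = (-1517 + 72)/(-5638) = -1445*(-1/5638) = 1445/5638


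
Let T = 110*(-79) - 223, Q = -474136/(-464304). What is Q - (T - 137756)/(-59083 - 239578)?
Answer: 9188366065/17333687118 ≈ 0.53009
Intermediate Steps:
Q = 59267/58038 (Q = -474136*(-1/464304) = 59267/58038 ≈ 1.0212)
T = -8913 (T = -8690 - 223 = -8913)
Q - (T - 137756)/(-59083 - 239578) = 59267/58038 - (-8913 - 137756)/(-59083 - 239578) = 59267/58038 - (-146669)/(-298661) = 59267/58038 - (-146669)*(-1)/298661 = 59267/58038 - 1*146669/298661 = 59267/58038 - 146669/298661 = 9188366065/17333687118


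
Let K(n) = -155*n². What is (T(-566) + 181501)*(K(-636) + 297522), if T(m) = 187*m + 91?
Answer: -4726751368500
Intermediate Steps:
T(m) = 91 + 187*m
(T(-566) + 181501)*(K(-636) + 297522) = ((91 + 187*(-566)) + 181501)*(-155*(-636)² + 297522) = ((91 - 105842) + 181501)*(-155*404496 + 297522) = (-105751 + 181501)*(-62696880 + 297522) = 75750*(-62399358) = -4726751368500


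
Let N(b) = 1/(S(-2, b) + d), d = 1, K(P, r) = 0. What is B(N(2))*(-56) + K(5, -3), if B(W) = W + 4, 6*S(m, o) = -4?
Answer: -392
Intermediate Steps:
S(m, o) = -2/3 (S(m, o) = (1/6)*(-4) = -2/3)
N(b) = 3 (N(b) = 1/(-2/3 + 1) = 1/(1/3) = 3)
B(W) = 4 + W
B(N(2))*(-56) + K(5, -3) = (4 + 3)*(-56) + 0 = 7*(-56) + 0 = -392 + 0 = -392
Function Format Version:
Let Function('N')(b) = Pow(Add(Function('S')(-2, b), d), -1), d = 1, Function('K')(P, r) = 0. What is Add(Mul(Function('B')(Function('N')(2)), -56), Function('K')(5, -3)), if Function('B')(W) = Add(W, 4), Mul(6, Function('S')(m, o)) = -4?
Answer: -392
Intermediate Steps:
Function('S')(m, o) = Rational(-2, 3) (Function('S')(m, o) = Mul(Rational(1, 6), -4) = Rational(-2, 3))
Function('N')(b) = 3 (Function('N')(b) = Pow(Add(Rational(-2, 3), 1), -1) = Pow(Rational(1, 3), -1) = 3)
Function('B')(W) = Add(4, W)
Add(Mul(Function('B')(Function('N')(2)), -56), Function('K')(5, -3)) = Add(Mul(Add(4, 3), -56), 0) = Add(Mul(7, -56), 0) = Add(-392, 0) = -392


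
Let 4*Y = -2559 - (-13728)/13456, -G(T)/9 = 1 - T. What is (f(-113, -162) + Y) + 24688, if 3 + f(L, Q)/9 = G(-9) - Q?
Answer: 82988215/3364 ≈ 24670.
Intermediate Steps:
G(T) = -9 + 9*T (G(T) = -9*(1 - T) = -9 + 9*T)
f(L, Q) = -837 - 9*Q (f(L, Q) = -27 + 9*((-9 + 9*(-9)) - Q) = -27 + 9*((-9 - 81) - Q) = -27 + 9*(-90 - Q) = -27 + (-810 - 9*Q) = -837 - 9*Q)
Y = -2151261/3364 (Y = (-2559 - (-13728)/13456)/4 = (-2559 - 1*(-858/841))/4 = (-2559 + 858/841)/4 = (1/4)*(-2151261/841) = -2151261/3364 ≈ -639.50)
(f(-113, -162) + Y) + 24688 = ((-837 - 9*(-162)) - 2151261/3364) + 24688 = ((-837 + 1458) - 2151261/3364) + 24688 = (621 - 2151261/3364) + 24688 = -62217/3364 + 24688 = 82988215/3364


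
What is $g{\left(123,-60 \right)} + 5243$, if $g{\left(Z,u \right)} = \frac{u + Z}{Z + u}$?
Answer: $5244$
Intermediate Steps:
$g{\left(Z,u \right)} = 1$ ($g{\left(Z,u \right)} = \frac{Z + u}{Z + u} = 1$)
$g{\left(123,-60 \right)} + 5243 = 1 + 5243 = 5244$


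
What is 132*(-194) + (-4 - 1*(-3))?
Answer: -25609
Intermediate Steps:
132*(-194) + (-4 - 1*(-3)) = -25608 + (-4 + 3) = -25608 - 1 = -25609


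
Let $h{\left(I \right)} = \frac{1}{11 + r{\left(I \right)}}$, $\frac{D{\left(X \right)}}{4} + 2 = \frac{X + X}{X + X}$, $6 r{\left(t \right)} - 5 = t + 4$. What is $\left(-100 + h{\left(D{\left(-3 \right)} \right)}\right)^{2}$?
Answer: $\frac{50324836}{5041} \approx 9983.1$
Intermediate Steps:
$r{\left(t \right)} = \frac{3}{2} + \frac{t}{6}$ ($r{\left(t \right)} = \frac{5}{6} + \frac{t + 4}{6} = \frac{5}{6} + \frac{4 + t}{6} = \frac{5}{6} + \left(\frac{2}{3} + \frac{t}{6}\right) = \frac{3}{2} + \frac{t}{6}$)
$D{\left(X \right)} = -4$ ($D{\left(X \right)} = -8 + 4 \frac{X + X}{X + X} = -8 + 4 \frac{2 X}{2 X} = -8 + 4 \cdot 2 X \frac{1}{2 X} = -8 + 4 \cdot 1 = -8 + 4 = -4$)
$h{\left(I \right)} = \frac{1}{\frac{25}{2} + \frac{I}{6}}$ ($h{\left(I \right)} = \frac{1}{11 + \left(\frac{3}{2} + \frac{I}{6}\right)} = \frac{1}{\frac{25}{2} + \frac{I}{6}}$)
$\left(-100 + h{\left(D{\left(-3 \right)} \right)}\right)^{2} = \left(-100 + \frac{6}{75 - 4}\right)^{2} = \left(-100 + \frac{6}{71}\right)^{2} = \left(- \frac{7094}{71}\right)^{2} = \frac{50324836}{5041}$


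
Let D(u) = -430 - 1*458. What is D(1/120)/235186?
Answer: -444/117593 ≈ -0.0037757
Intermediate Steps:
D(u) = -888 (D(u) = -430 - 458 = -888)
D(1/120)/235186 = -888/235186 = -888*1/235186 = -444/117593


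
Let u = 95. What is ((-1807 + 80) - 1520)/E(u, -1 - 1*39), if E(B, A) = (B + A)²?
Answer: -3247/3025 ≈ -1.0734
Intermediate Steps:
E(B, A) = (A + B)²
((-1807 + 80) - 1520)/E(u, -1 - 1*39) = ((-1807 + 80) - 1520)/(((-1 - 1*39) + 95)²) = (-1727 - 1520)/(((-1 - 39) + 95)²) = -3247/(-40 + 95)² = -3247/(55²) = -3247/3025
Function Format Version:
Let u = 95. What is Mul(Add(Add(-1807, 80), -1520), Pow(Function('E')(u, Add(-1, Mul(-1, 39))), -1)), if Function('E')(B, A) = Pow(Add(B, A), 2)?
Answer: Rational(-3247, 3025) ≈ -1.0734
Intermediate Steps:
Function('E')(B, A) = Pow(Add(A, B), 2)
Mul(Add(Add(-1807, 80), -1520), Pow(Function('E')(u, Add(-1, Mul(-1, 39))), -1)) = Mul(Add(Add(-1807, 80), -1520), Pow(Pow(Add(Add(-1, Mul(-1, 39)), 95), 2), -1)) = Mul(Add(-1727, -1520), Pow(Pow(Add(Add(-1, -39), 95), 2), -1)) = Mul(-3247, Pow(Pow(Add(-40, 95), 2), -1)) = Mul(-3247, Pow(Pow(55, 2), -1)) = Mul(-3247, Pow(3025, -1)) = Mul(-3247, Rational(1, 3025)) = Rational(-3247, 3025)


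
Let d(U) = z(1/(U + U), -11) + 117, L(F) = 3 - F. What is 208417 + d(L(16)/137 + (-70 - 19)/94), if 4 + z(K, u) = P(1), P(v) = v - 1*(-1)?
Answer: 208532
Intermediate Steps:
P(v) = 1 + v (P(v) = v + 1 = 1 + v)
z(K, u) = -2 (z(K, u) = -4 + (1 + 1) = -4 + 2 = -2)
d(U) = 115 (d(U) = -2 + 117 = 115)
208417 + d(L(16)/137 + (-70 - 19)/94) = 208417 + 115 = 208532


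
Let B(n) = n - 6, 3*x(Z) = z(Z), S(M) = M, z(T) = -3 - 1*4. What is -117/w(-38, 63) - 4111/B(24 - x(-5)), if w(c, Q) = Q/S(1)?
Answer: -87124/427 ≈ -204.04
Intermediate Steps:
z(T) = -7 (z(T) = -3 - 4 = -7)
x(Z) = -7/3 (x(Z) = (⅓)*(-7) = -7/3)
w(c, Q) = Q (w(c, Q) = Q/1 = Q*1 = Q)
B(n) = -6 + n
-117/w(-38, 63) - 4111/B(24 - x(-5)) = -117/63 - 4111/(-6 + (24 - 1*(-7/3))) = -117*1/63 - 4111/(-6 + (24 + 7/3)) = -13/7 - 4111/(-6 + 79/3) = -13/7 - 4111/61/3 = -13/7 - 4111*3/61 = -13/7 - 12333/61 = -87124/427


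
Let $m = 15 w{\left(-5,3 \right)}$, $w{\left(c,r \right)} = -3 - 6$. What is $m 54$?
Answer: $-7290$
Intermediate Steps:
$w{\left(c,r \right)} = -9$ ($w{\left(c,r \right)} = -3 - 6 = -9$)
$m = -135$ ($m = 15 \left(-9\right) = -135$)
$m 54 = \left(-135\right) 54 = -7290$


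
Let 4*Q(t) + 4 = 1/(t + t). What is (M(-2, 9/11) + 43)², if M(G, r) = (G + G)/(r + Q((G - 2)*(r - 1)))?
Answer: 9715689/49 ≈ 1.9828e+5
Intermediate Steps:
Q(t) = -1 + 1/(8*t) (Q(t) = -1 + 1/(4*(t + t)) = -1 + 1/(4*((2*t))) = -1 + (1/(2*t))/4 = -1 + 1/(8*t))
M(G, r) = 2*G/(r + (⅛ - (-1 + r)*(-2 + G))/((-1 + r)*(-2 + G))) (M(G, r) = (G + G)/(r + (⅛ - (G - 2)*(r - 1))/(((G - 2)*(r - 1)))) = (2*G)/(r + (⅛ - (-2 + G)*(-1 + r))/(((-2 + G)*(-1 + r)))) = (2*G)/(r + (⅛ - (-1 + r)*(-2 + G))/(((-1 + r)*(-2 + G)))) = (2*G)/(r + (1/((-1 + r)*(-2 + G)))*(⅛ - (-1 + r)*(-2 + G))) = (2*G)/(r + (⅛ - (-1 + r)*(-2 + G))/((-1 + r)*(-2 + G))) = 2*G/(r + (⅛ - (-1 + r)*(-2 + G))/((-1 + r)*(-2 + G))))
(M(-2, 9/11) + 43)² = (16*(-2)*(2 - 1*(-2) - 18/11 - 18/11)/(-15 - 16*(9/11)² + 8*(-2) + 32*(9/11) - 16*(-2)*9/11 + 8*(-2)*(9/11)²) + 43)² = (16*(-2)*(2 + 2 - 18/11 - 18/11)/(-15 - 16*(9*(1/11))² - 16 + 32*(9*(1/11)) - 16*(-2)*9*(1/11) + 8*(-2)*(9*(1/11))²) + 43)² = (16*(-2)*(2 + 2 - 2*9/11 - 2*9/11)/(-15 - 16*(9/11)² - 16 + 32*(9/11) - 16*(-2)*9/11 + 8*(-2)*(9/11)²) + 43)² = (16*(-2)*(2 + 2 - 18/11 - 18/11)/(-15 - 16*81/121 - 16 + 288/11 + 288/11 + 8*(-2)*(81/121)) + 43)² = (16*(-2)*(8/11)/(-15 - 1296/121 - 16 + 288/11 + 288/11 - 1296/121) + 43)² = (16*(-2)*(8/11)/(-7/121) + 43)² = (16*(-2)*(-121/7)*(8/11) + 43)² = (2816/7 + 43)² = (3117/7)² = 9715689/49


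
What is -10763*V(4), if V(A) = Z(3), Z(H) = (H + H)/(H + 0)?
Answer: -21526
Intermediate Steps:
Z(H) = 2 (Z(H) = (2*H)/H = 2)
V(A) = 2
-10763*V(4) = -10763*2 = -21526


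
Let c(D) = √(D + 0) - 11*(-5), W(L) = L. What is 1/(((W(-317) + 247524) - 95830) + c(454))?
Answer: 75716/11465825085 - √454/22931650170 ≈ 6.6027e-6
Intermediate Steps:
c(D) = 55 + √D (c(D) = √D + 55 = 55 + √D)
1/(((W(-317) + 247524) - 95830) + c(454)) = 1/(((-317 + 247524) - 95830) + (55 + √454)) = 1/((247207 - 95830) + (55 + √454)) = 1/(151377 + (55 + √454)) = 1/(151432 + √454)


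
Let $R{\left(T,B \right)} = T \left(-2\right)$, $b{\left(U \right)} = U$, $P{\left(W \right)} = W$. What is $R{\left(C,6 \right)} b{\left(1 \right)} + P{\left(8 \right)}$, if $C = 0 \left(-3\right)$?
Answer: $8$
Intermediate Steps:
$C = 0$
$R{\left(T,B \right)} = - 2 T$
$R{\left(C,6 \right)} b{\left(1 \right)} + P{\left(8 \right)} = \left(-2\right) 0 \cdot 1 + 8 = 0 \cdot 1 + 8 = 0 + 8 = 8$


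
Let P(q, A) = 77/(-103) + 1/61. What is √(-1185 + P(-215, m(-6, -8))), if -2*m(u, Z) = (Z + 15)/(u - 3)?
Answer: I*√46808029567/6283 ≈ 34.434*I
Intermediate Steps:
m(u, Z) = -(15 + Z)/(2*(-3 + u)) (m(u, Z) = -(Z + 15)/(2*(u - 3)) = -(15 + Z)/(2*(-3 + u)))
P(q, A) = -4594/6283 (P(q, A) = 77*(-1/103) + 1*(1/61) = -77/103 + 1/61 = -4594/6283)
√(-1185 + P(-215, m(-6, -8))) = √(-1185 - 4594/6283) = √(-7449949/6283) = I*√46808029567/6283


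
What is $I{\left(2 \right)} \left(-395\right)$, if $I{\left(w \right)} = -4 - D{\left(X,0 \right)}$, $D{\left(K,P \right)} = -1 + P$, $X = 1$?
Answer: $1185$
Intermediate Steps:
$I{\left(w \right)} = -3$ ($I{\left(w \right)} = -4 - \left(-1 + 0\right) = -4 - -1 = -4 + 1 = -3$)
$I{\left(2 \right)} \left(-395\right) = \left(-3\right) \left(-395\right) = 1185$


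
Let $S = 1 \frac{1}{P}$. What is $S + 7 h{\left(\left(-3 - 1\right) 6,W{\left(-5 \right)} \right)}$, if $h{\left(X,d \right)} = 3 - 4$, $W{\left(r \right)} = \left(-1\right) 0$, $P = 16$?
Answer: $- \frac{111}{16} \approx -6.9375$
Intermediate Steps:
$W{\left(r \right)} = 0$
$h{\left(X,d \right)} = -1$
$S = \frac{1}{16}$ ($S = 1 \cdot \frac{1}{16} = \frac{1}{16} \approx 0.0625$)
$S + 7 h{\left(\left(-3 - 1\right) 6,W{\left(-5 \right)} \right)} = \frac{1}{16} + 7 \left(-1\right) = \frac{1}{16} - 7 = - \frac{111}{16}$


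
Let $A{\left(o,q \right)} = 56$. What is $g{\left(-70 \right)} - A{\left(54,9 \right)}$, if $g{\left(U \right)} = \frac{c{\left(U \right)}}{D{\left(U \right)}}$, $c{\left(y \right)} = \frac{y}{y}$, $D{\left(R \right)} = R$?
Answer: $- \frac{3921}{70} \approx -56.014$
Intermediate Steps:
$c{\left(y \right)} = 1$
$g{\left(U \right)} = \frac{1}{U}$ ($g{\left(U \right)} = 1 \frac{1}{U} = \frac{1}{U}$)
$g{\left(-70 \right)} - A{\left(54,9 \right)} = \frac{1}{-70} - 56 = - \frac{1}{70} - 56 = - \frac{3921}{70}$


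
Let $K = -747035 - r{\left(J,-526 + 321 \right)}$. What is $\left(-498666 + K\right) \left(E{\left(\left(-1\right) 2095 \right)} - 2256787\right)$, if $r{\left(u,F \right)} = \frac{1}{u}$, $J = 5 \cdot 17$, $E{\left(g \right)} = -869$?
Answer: $\frac{239050970890416}{85} \approx 2.8124 \cdot 10^{12}$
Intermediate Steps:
$J = 85$
$K = - \frac{63497976}{85}$ ($K = -747035 - \frac{1}{85} = - \frac{63497976}{85} \approx -7.4704 \cdot 10^{5}$)
$\left(-498666 + K\right) \left(E{\left(\left(-1\right) 2095 \right)} - 2256787\right) = \left(-498666 - \frac{63497976}{85}\right) \left(-869 - 2256787\right) = - \frac{105884586 \left(-869 - 2256787\right)}{85} = \left(- \frac{105884586}{85}\right) \left(-2257656\right) = \frac{239050970890416}{85}$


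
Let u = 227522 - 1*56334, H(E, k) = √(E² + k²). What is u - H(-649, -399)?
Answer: 171188 - √580402 ≈ 1.7043e+5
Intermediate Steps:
u = 171188 (u = 227522 - 56334 = 171188)
u - H(-649, -399) = 171188 - √((-649)² + (-399)²) = 171188 - √(421201 + 159201) = 171188 - √580402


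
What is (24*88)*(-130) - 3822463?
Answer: -4097023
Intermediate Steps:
(24*88)*(-130) - 3822463 = 2112*(-130) - 3822463 = -274560 - 3822463 = -4097023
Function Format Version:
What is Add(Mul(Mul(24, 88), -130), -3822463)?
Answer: -4097023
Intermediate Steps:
Add(Mul(Mul(24, 88), -130), -3822463) = Add(Mul(2112, -130), -3822463) = Add(-274560, -3822463) = -4097023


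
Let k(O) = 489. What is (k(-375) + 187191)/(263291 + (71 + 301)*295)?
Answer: 11040/21943 ≈ 0.50312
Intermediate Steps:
(k(-375) + 187191)/(263291 + (71 + 301)*295) = (489 + 187191)/(263291 + (71 + 301)*295) = 187680/(263291 + 372*295) = 187680/(263291 + 109740) = 187680/373031 = 187680*(1/373031) = 11040/21943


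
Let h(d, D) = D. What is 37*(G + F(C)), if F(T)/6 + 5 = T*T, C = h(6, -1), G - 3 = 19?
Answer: -74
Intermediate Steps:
G = 22 (G = 3 + 19 = 22)
C = -1
F(T) = -30 + 6*T² (F(T) = -30 + 6*(T*T) = -30 + 6*T²)
37*(G + F(C)) = 37*(22 + (-30 + 6*(-1)²)) = 37*(22 + (-30 + 6*1)) = 37*(22 + (-30 + 6)) = 37*(22 - 24) = 37*(-2) = -74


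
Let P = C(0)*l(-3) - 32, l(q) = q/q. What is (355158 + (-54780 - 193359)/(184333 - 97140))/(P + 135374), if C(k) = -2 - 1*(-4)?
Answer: 30967043355/11801049392 ≈ 2.6241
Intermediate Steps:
C(k) = 2 (C(k) = -2 + 4 = 2)
l(q) = 1
P = -30 (P = 2*1 - 32 = 2 - 32 = -30)
(355158 + (-54780 - 193359)/(184333 - 97140))/(P + 135374) = (355158 + (-54780 - 193359)/(184333 - 97140))/(-30 + 135374) = (355158 - 248139/87193)/135344 = (355158 - 248139*1/87193)*(1/135344) = (355158 - 248139/87193)*(1/135344) = (30967043355/87193)*(1/135344) = 30967043355/11801049392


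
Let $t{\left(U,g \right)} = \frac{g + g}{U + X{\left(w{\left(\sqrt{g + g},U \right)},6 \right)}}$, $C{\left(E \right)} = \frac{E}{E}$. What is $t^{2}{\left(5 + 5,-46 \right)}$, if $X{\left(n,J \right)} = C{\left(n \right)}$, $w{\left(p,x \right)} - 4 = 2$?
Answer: $\frac{8464}{121} \approx 69.95$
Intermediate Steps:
$w{\left(p,x \right)} = 6$ ($w{\left(p,x \right)} = 4 + 2 = 6$)
$C{\left(E \right)} = 1$
$X{\left(n,J \right)} = 1$
$t{\left(U,g \right)} = \frac{2 g}{1 + U}$ ($t{\left(U,g \right)} = \frac{g + g}{U + 1} = \frac{2 g}{1 + U}$)
$t^{2}{\left(5 + 5,-46 \right)} = \left(2 \left(-46\right) \frac{1}{1 + \left(5 + 5\right)}\right)^{2} = \left(2 \left(-46\right) \frac{1}{1 + 10}\right)^{2} = \left(2 \left(-46\right) \frac{1}{11}\right)^{2} = \left(- \frac{92}{11}\right)^{2} = \frac{8464}{121}$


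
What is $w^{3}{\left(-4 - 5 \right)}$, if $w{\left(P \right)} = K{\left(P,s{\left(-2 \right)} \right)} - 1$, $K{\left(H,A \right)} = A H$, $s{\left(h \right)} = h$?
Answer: $4913$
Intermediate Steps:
$w{\left(P \right)} = -1 - 2 P$ ($w{\left(P \right)} = - 2 P - 1 = -1 - 2 P$)
$w^{3}{\left(-4 - 5 \right)} = \left(-1 - 2 \left(-4 - 5\right)\right)^{3} = \left(-1 - -18\right)^{3} = \left(-1 + 18\right)^{3} = 17^{3} = 4913$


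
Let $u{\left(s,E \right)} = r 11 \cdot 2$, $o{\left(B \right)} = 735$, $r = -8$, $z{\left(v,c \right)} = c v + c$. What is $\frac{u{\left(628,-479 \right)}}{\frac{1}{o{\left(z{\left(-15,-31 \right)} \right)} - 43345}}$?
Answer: $7499360$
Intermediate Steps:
$z{\left(v,c \right)} = c + c v$
$u{\left(s,E \right)} = -176$ ($u{\left(s,E \right)} = \left(-8\right) 11 \cdot 2 = \left(-88\right) 2 = -176$)
$\frac{u{\left(628,-479 \right)}}{\frac{1}{o{\left(z{\left(-15,-31 \right)} \right)} - 43345}} = - \frac{176}{\frac{1}{735 - 43345}} = - \frac{176}{\frac{1}{-42610}} = - \frac{176}{- \frac{1}{42610}} = \left(-176\right) \left(-42610\right) = 7499360$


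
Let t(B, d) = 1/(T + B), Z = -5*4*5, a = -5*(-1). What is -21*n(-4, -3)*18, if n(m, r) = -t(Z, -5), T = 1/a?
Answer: -1890/499 ≈ -3.7876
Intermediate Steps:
a = 5
T = 1/5 ≈ 0.20000
Z = -100 (Z = -20*5 = -100)
t(B, d) = 1/(1/5 + B)
n(m, r) = 5/499 (n(m, r) = -5/(1 + 5*(-100)) = -5/(1 - 500) = -5/(-499) = -5*(-1)/499 = -1*(-5/499) = 5/499)
-21*n(-4, -3)*18 = -21*5/499*18 = -105/499*18 = -1890/499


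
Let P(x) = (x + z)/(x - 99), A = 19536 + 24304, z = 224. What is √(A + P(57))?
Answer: √77321958/42 ≈ 209.36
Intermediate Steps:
A = 43840
P(x) = (224 + x)/(-99 + x) (P(x) = (x + 224)/(x - 99) = (224 + x)/(-99 + x))
√(A + P(57)) = √(43840 + (224 + 57)/(-99 + 57)) = √(43840 + 281/(-42)) = √(43840 - 1/42*281) = √(43840 - 281/42) = √(1840999/42) = √77321958/42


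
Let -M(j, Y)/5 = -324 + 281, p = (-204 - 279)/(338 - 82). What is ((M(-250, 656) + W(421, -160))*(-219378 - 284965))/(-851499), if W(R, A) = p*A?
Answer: 2085458305/6811992 ≈ 306.15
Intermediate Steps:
p = -483/256 ≈ -1.8867
W(R, A) = -483*A/256
M(j, Y) = 215 (M(j, Y) = -5*(-324 + 281) = -5*(-43) = 215)
((M(-250, 656) + W(421, -160))*(-219378 - 284965))/(-851499) = ((215 - 483/256*(-160))*(-219378 - 284965))/(-851499) = ((215 + 2415/8)*(-504343))*(-1/851499) = ((4135/8)*(-504343))*(-1/851499) = -2085458305/8*(-1/851499) = 2085458305/6811992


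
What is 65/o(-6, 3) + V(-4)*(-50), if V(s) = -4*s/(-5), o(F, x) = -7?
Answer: 1055/7 ≈ 150.71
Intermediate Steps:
V(s) = 4*s/5 (V(s) = -4*s*(-⅕) = 4*s/5)
65/o(-6, 3) + V(-4)*(-50) = 65/(-7) + ((⅘)*(-4))*(-50) = 65*(-⅐) - 16/5*(-50) = -65/7 + 160 = 1055/7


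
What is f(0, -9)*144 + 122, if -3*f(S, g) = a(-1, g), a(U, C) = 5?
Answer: -118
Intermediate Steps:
f(S, g) = -5/3 (f(S, g) = -⅓*5 = -5/3)
f(0, -9)*144 + 122 = -5/3*144 + 122 = -240 + 122 = -118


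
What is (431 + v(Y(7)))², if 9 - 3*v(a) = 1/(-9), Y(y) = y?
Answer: 137334961/729 ≈ 1.8839e+5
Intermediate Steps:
v(a) = 82/27 (v(a) = 3 - ⅓/(-9) = 3 - ⅓*(-⅑) = 3 + 1/27 = 82/27)
(431 + v(Y(7)))² = (431 + 82/27)² = (11719/27)² = 137334961/729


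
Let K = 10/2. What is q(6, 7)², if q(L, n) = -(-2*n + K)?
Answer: 81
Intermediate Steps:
K = 5 (K = 10*(½) = 5)
q(L, n) = -5 + 2*n (q(L, n) = -(-2*n + 5) = -(5 - 2*n) = -5 + 2*n)
q(6, 7)² = (-5 + 2*7)² = (-5 + 14)² = 9² = 81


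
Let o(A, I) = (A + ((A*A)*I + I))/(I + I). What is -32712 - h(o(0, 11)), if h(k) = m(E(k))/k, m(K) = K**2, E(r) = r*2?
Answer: -32714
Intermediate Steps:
E(r) = 2*r
o(A, I) = (A + I + I*A**2)/(2*I) (o(A, I) = (A + (A**2*I + I))/((2*I)) = (A + (I*A**2 + I))*(1/(2*I)) = (A + (I + I*A**2))*(1/(2*I)) = (A + I + I*A**2)*(1/(2*I)) = (A + I + I*A**2)/(2*I))
h(k) = 4*k (h(k) = (2*k)**2/k = (4*k**2)/k = 4*k)
-32712 - h(o(0, 11)) = -32712 - 4*(1/2)*(0 + 11*(1 + 0**2))/11 = -32712 - 4*(1/2)*(1/11)*(0 + 11*(1 + 0)) = -32712 - 4*(1/2)*(1/11)*(0 + 11*1) = -32712 - 4*(1/2)*(1/11)*(0 + 11) = -32712 - 4*(1/2)*(1/11)*11 = -32712 - 4/2 = -32712 - 1*2 = -32712 - 2 = -32714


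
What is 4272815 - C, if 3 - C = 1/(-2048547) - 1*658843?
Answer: 7403385353042/2048547 ≈ 3.6140e+6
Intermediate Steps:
C = 1349676996763/2048547 (C = 3 - (1/(-2048547) - 1*658843) = 3 - (-1/2048547 - 658843) = 3 - 1*(-1349670851122/2048547) = 3 + 1349670851122/2048547 = 1349676996763/2048547 ≈ 6.5885e+5)
4272815 - C = 4272815 - 1*1349676996763/2048547 = 4272815 - 1349676996763/2048547 = 7403385353042/2048547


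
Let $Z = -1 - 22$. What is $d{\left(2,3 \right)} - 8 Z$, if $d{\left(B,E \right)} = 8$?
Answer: $192$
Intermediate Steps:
$Z = -23$
$d{\left(2,3 \right)} - 8 Z = 8 - -184 = 8 + 184 = 192$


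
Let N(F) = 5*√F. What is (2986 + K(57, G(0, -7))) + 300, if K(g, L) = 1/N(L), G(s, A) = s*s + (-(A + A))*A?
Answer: 3286 - I*√2/70 ≈ 3286.0 - 0.020203*I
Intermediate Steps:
G(s, A) = s² - 2*A² (G(s, A) = s² + (-2*A)*A = s² - 2*A²)
K(g, L) = 1/(5*√L)
(2986 + K(57, G(0, -7))) + 300 = (2986 + 1/(5*√(0² - 2*(-7)²))) + 300 = (2986 + 1/(5*√(0 - 2*49))) + 300 = (2986 + 1/(5*√(0 - 98))) + 300 = (2986 + 1/(5*√(-98))) + 300 = (2986 + (-I*√2/14)/5) + 300 = (2986 - I*√2/70) + 300 = 3286 - I*√2/70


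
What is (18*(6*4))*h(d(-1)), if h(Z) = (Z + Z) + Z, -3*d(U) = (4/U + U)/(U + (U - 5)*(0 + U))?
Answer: 432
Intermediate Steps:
d(U) = -(U + 4/U)/(3*(U + U*(-5 + U))) (d(U) = -(4/U + U)/(3*(U + (U - 5)*(0 + U))) = -(U + 4/U)/(3*(U + (-5 + U)*U)) = -(U + 4/U)/(3*(U + U*(-5 + U))))
h(Z) = 3*Z (h(Z) = 2*Z + Z = 3*Z)
(18*(6*4))*h(d(-1)) = (18*(6*4))*(3*((⅓)*(-4 - 1*(-1)²)/((-1)²*(-4 - 1)))) = (18*24)*(3*((⅓)*1*(-4 - 1*1)/(-5))) = 432*(3*((⅓)*1*(-⅕)*(-4 - 1))) = 432*(3*((⅓)*1*(-⅕)*(-5))) = 432*(3*(⅓)) = 432*1 = 432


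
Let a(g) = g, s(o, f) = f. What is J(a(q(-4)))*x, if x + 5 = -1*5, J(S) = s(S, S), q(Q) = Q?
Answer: 40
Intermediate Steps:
J(S) = S
x = -10 (x = -5 - 1*5 = -5 - 5 = -10)
J(a(q(-4)))*x = -4*(-10) = 40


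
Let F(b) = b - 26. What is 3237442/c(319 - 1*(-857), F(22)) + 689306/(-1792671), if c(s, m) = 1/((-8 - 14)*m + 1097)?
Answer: 6877347038595364/1792671 ≈ 3.8364e+9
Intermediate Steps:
F(b) = -26 + b
c(s, m) = 1/(1097 - 22*m) (c(s, m) = 1/(-22*m + 1097) = 1/(1097 - 22*m))
3237442/c(319 - 1*(-857), F(22)) + 689306/(-1792671) = 3237442/((-1/(-1097 + 22*(-26 + 22)))) + 689306/(-1792671) = 3237442/((-1/(-1097 + 22*(-4)))) + 689306*(-1/1792671) = 3237442/((-1/(-1097 - 88))) - 689306/1792671 = 3237442/((-1/(-1185))) - 689306/1792671 = 3237442/((-1*(-1/1185))) - 689306/1792671 = 3237442/(1/1185) - 689306/1792671 = 3237442*1185 - 689306/1792671 = 3836368770 - 689306/1792671 = 6877347038595364/1792671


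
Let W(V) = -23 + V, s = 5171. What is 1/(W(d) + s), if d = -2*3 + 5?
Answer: 1/5147 ≈ 0.00019429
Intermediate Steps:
d = -1 (d = -6 + 5 = -1)
1/(W(d) + s) = 1/((-23 - 1) + 5171) = 1/(-24 + 5171) = 1/5147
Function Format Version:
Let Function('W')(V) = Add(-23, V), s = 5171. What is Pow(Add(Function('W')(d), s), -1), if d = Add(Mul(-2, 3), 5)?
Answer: Rational(1, 5147) ≈ 0.00019429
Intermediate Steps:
d = -1 (d = Add(-6, 5) = -1)
Pow(Add(Function('W')(d), s), -1) = Pow(Add(Add(-23, -1), 5171), -1) = Pow(Add(-24, 5171), -1) = Pow(5147, -1) = Rational(1, 5147)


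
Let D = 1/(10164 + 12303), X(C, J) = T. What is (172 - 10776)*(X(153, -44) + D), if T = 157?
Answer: -37403701280/22467 ≈ -1.6648e+6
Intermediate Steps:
X(C, J) = 157
D = 1/22467 ≈ 4.4510e-5
(172 - 10776)*(X(153, -44) + D) = (172 - 10776)*(157 + 1/22467) = -10604*3527320/22467 = -37403701280/22467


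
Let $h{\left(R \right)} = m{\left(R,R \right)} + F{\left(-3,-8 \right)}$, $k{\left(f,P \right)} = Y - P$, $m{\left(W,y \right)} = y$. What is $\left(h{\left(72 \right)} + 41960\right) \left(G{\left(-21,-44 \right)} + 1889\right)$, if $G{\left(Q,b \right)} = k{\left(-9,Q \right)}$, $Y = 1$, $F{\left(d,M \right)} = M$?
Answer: $80307864$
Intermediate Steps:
$k{\left(f,P \right)} = 1 - P$
$h{\left(R \right)} = -8 + R$ ($h{\left(R \right)} = R - 8 = -8 + R$)
$G{\left(Q,b \right)} = 1 - Q$
$\left(h{\left(72 \right)} + 41960\right) \left(G{\left(-21,-44 \right)} + 1889\right) = \left(\left(-8 + 72\right) + 41960\right) \left(\left(1 - -21\right) + 1889\right) = \left(64 + 41960\right) \left(\left(1 + 21\right) + 1889\right) = 42024 \left(22 + 1889\right) = 42024 \cdot 1911 = 80307864$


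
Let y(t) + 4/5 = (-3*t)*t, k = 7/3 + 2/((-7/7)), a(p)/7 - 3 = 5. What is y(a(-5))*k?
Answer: -47044/15 ≈ -3136.3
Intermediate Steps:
a(p) = 56 (a(p) = 21 + 7*5 = 21 + 35 = 56)
k = ⅓ (k = 7*(⅓) + 2/((-7*⅐)) = 7/3 + 2/(-1) = 7/3 + 2*(-1) = 7/3 - 2 = ⅓ ≈ 0.33333)
y(t) = -⅘ - 3*t² (y(t) = -⅘ + (-3*t)*t = -⅘ - 3*t²)
y(a(-5))*k = (-⅘ - 3*56²)*(⅓) = (-⅘ - 3*3136)*(⅓) = (-⅘ - 9408)*(⅓) = -47044/5*⅓ = -47044/15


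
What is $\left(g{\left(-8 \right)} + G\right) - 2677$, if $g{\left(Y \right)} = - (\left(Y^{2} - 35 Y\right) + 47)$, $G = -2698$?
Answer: $-5766$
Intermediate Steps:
$g{\left(Y \right)} = -47 - Y^{2} + 35 Y$ ($g{\left(Y \right)} = - (47 + Y^{2} - 35 Y) = -47 - Y^{2} + 35 Y$)
$\left(g{\left(-8 \right)} + G\right) - 2677 = \left(\left(-47 - \left(-8\right)^{2} + 35 \left(-8\right)\right) - 2698\right) - 2677 = \left(\left(-47 - 64 - 280\right) - 2698\right) - 2677 = \left(-391 - 2698\right) - 2677 = -3089 - 2677 = -5766$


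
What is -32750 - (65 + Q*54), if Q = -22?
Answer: -31627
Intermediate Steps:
-32750 - (65 + Q*54) = -32750 - (65 - 22*54) = -32750 - (65 - 1188) = -32750 - 1*(-1123) = -32750 + 1123 = -31627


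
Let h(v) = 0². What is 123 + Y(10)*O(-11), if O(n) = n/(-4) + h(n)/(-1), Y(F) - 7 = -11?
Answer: 112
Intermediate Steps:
h(v) = 0
Y(F) = -4 (Y(F) = 7 - 11 = -4)
O(n) = -n/4 (O(n) = n/(-4) + 0/(-1) = n*(-¼) + 0*(-1) = -n/4 + 0 = -n/4)
123 + Y(10)*O(-11) = 123 - (-1)*(-11) = 123 - 4*11/4 = 123 - 11 = 112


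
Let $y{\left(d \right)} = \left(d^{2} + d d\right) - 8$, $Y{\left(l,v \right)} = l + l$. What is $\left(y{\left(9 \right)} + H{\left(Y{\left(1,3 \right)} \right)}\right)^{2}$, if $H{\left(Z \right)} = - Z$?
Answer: $23104$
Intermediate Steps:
$Y{\left(l,v \right)} = 2 l$
$y{\left(d \right)} = -8 + 2 d^{2}$ ($y{\left(d \right)} = \left(d^{2} + d^{2}\right) - 8 = 2 d^{2} - 8 = -8 + 2 d^{2}$)
$\left(y{\left(9 \right)} + H{\left(Y{\left(1,3 \right)} \right)}\right)^{2} = \left(\left(-8 + 2 \cdot 9^{2}\right) - 2 \cdot 1\right)^{2} = \left(\left(-8 + 2 \cdot 81\right) - 2\right)^{2} = \left(\left(-8 + 162\right) - 2\right)^{2} = \left(154 - 2\right)^{2} = 152^{2} = 23104$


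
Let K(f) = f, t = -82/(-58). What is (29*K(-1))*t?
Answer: -41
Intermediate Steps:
t = 41/29 (t = -82*(-1/58) = 41/29 ≈ 1.4138)
(29*K(-1))*t = (29*(-1))*(41/29) = -29*41/29 = -41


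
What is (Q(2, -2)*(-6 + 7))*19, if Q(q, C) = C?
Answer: -38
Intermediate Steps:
(Q(2, -2)*(-6 + 7))*19 = -2*(-6 + 7)*19 = -2*1*19 = -2*19 = -38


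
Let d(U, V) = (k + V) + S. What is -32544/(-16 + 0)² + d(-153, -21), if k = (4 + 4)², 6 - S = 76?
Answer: -1233/8 ≈ -154.13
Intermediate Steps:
S = -70 (S = 6 - 1*76 = 6 - 76 = -70)
k = 64 (k = 8² = 64)
d(U, V) = -6 + V (d(U, V) = (64 + V) - 70 = -6 + V)
-32544/(-16 + 0)² + d(-153, -21) = -32544/(-16 + 0)² + (-6 - 21) = -32544/((-16)²) - 27 = -32544/256 - 27 = -32544*1/256 - 27 = -1017/8 - 27 = -1233/8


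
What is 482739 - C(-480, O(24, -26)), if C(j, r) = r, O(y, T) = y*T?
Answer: 483363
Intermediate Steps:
O(y, T) = T*y
482739 - C(-480, O(24, -26)) = 482739 - (-26)*24 = 482739 - 1*(-624) = 482739 + 624 = 483363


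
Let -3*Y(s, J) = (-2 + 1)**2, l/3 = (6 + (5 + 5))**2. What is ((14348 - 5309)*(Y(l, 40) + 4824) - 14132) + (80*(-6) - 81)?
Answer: 43586430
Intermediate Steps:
l = 768 (l = 3*(6 + (5 + 5))**2 = 3*(6 + 10)**2 = 3*16**2 = 3*256 = 768)
Y(s, J) = -1/3 (Y(s, J) = -(-2 + 1)**2/3 = -1/3*(-1)**2 = -1/3*1 = -1/3)
((14348 - 5309)*(Y(l, 40) + 4824) - 14132) + (80*(-6) - 81) = ((14348 - 5309)*(-1/3 + 4824) - 14132) + (80*(-6) - 81) = (9039*(14471/3) - 14132) + (-480 - 81) = (43601123 - 14132) - 561 = 43586991 - 561 = 43586430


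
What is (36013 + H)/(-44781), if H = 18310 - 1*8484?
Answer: -1993/1947 ≈ -1.0236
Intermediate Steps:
H = 9826 (H = 18310 - 8484 = 9826)
(36013 + H)/(-44781) = (36013 + 9826)/(-44781) = 45839*(-1/44781) = -1993/1947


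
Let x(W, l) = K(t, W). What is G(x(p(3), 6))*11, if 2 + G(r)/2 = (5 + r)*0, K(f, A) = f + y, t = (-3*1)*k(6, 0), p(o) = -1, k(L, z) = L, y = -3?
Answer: -44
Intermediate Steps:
t = -18 (t = -3*1*6 = -3*6 = -18)
K(f, A) = -3 + f (K(f, A) = f - 3 = -3 + f)
x(W, l) = -21 (x(W, l) = -3 - 18 = -21)
G(r) = -4 (G(r) = -4 + 2*((5 + r)*0) = -4 + 2*0 = -4 + 0 = -4)
G(x(p(3), 6))*11 = -4*11 = -44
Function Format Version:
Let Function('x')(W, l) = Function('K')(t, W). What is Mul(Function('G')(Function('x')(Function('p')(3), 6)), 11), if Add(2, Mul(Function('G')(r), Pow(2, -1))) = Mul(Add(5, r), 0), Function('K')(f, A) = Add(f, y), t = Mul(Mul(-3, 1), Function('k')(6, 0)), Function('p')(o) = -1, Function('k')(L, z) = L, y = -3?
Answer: -44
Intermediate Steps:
t = -18 (t = Mul(Mul(-3, 1), 6) = Mul(-3, 6) = -18)
Function('K')(f, A) = Add(-3, f) (Function('K')(f, A) = Add(f, -3) = Add(-3, f))
Function('x')(W, l) = -21 (Function('x')(W, l) = Add(-3, -18) = -21)
Function('G')(r) = -4 (Function('G')(r) = Add(-4, Mul(2, Mul(Add(5, r), 0))) = Add(-4, Mul(2, 0)) = Add(-4, 0) = -4)
Mul(Function('G')(Function('x')(Function('p')(3), 6)), 11) = Mul(-4, 11) = -44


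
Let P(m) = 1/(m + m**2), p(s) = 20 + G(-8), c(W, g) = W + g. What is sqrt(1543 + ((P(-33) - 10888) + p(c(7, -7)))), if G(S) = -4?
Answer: I*sqrt(650193918)/264 ≈ 96.587*I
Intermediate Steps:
p(s) = 16 (p(s) = 20 - 4 = 16)
sqrt(1543 + ((P(-33) - 10888) + p(c(7, -7)))) = sqrt(1543 + ((1/((-33)*(1 - 33)) - 10888) + 16)) = sqrt(1543 + ((-1/33/(-32) - 10888) + 16)) = sqrt(1543 + ((-1/33*(-1/32) - 10888) + 16)) = sqrt(1543 + ((1/1056 - 10888) + 16)) = sqrt(1543 + (-11497727/1056 + 16)) = sqrt(1543 - 11480831/1056) = sqrt(-9851423/1056) = I*sqrt(650193918)/264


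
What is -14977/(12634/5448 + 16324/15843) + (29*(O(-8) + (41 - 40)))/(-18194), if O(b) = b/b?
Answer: -1959957277472237/438314101093 ≈ -4471.6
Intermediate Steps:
O(b) = 1
-14977/(12634/5448 + 16324/15843) + (29*(O(-8) + (41 - 40)))/(-18194) = -14977/(12634/5448 + 16324/15843) + (29*(1 + (41 - 40)))/(-18194) = -14977/(12634*(1/5448) + 16324*(1/15843)) + (29*(1 + 1))*(-1/18194) = -14977/(6317/2724 + 16324/15843) + (29*2)*(-1/18194) = -14977/48182269/14385444 + 58*(-1/18194) = -14977*14385444/48182269 - 29/9097 = -215450794788/48182269 - 29/9097 = -1959957277472237/438314101093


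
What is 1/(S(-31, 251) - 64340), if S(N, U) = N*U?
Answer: -1/72121 ≈ -1.3866e-5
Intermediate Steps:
1/(S(-31, 251) - 64340) = 1/(-31*251 - 64340) = 1/(-7781 - 64340) = 1/(-72121) = -1/72121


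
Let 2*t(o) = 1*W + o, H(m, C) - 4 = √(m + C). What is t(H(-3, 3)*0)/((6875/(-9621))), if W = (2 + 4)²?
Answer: -173178/6875 ≈ -25.190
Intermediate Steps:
H(m, C) = 4 + √(C + m) (H(m, C) = 4 + √(m + C) = 4 + √(C + m))
W = 36 (W = 6² = 36)
t(o) = 18 + o/2 (t(o) = (1*36 + o)/2 = (36 + o)/2 = 18 + o/2)
t(H(-3, 3)*0)/((6875/(-9621))) = (18 + ((4 + √(3 - 3))*0)/2)/((6875/(-9621))) = (18 + ((4 + √0)*0)/2)/((6875*(-1/9621))) = (18 + ((4 + 0)*0)/2)/(-6875/9621) = (18 + (4*0)/2)*(-9621/6875) = (18 + (½)*0)*(-9621/6875) = (18 + 0)*(-9621/6875) = 18*(-9621/6875) = -173178/6875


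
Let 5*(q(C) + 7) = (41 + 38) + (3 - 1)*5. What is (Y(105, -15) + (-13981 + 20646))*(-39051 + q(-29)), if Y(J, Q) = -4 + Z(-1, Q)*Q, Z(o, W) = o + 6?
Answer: -1285593786/5 ≈ -2.5712e+8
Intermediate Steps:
Z(o, W) = 6 + o
q(C) = 54/5 (q(C) = -7 + ((41 + 38) + (3 - 1)*5)/5 = -7 + (79 + 2*5)/5 = -7 + (79 + 10)/5 = -7 + (⅕)*89 = -7 + 89/5 = 54/5)
Y(J, Q) = -4 + 5*Q (Y(J, Q) = -4 + (6 - 1)*Q = -4 + 5*Q)
(Y(105, -15) + (-13981 + 20646))*(-39051 + q(-29)) = ((-4 + 5*(-15)) + (-13981 + 20646))*(-39051 + 54/5) = ((-4 - 75) + 6665)*(-195201/5) = (-79 + 6665)*(-195201/5) = 6586*(-195201/5) = -1285593786/5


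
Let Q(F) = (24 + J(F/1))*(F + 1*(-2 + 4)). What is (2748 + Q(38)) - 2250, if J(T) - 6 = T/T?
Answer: 1738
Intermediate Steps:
J(T) = 7 (J(T) = 6 + T/T = 6 + 1 = 7)
Q(F) = 62 + 31*F (Q(F) = (24 + 7)*(F + 1*(-2 + 4)) = 31*(F + 1*2) = 31*(F + 2) = 31*(2 + F) = 62 + 31*F)
(2748 + Q(38)) - 2250 = (2748 + (62 + 31*38)) - 2250 = (2748 + (62 + 1178)) - 2250 = (2748 + 1240) - 2250 = 3988 - 2250 = 1738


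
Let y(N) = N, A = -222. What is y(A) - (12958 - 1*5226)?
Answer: -7954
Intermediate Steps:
y(A) - (12958 - 1*5226) = -222 - (12958 - 1*5226) = -222 - (12958 - 5226) = -222 - 1*7732 = -222 - 7732 = -7954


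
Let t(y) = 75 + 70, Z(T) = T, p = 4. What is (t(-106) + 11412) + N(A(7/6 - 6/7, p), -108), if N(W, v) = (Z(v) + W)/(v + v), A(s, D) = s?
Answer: 104849627/9072 ≈ 11558.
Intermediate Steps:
N(W, v) = (W + v)/(2*v) (N(W, v) = (v + W)/(v + v) = (W + v)/((2*v)) = (W + v)*(1/(2*v)) = (W + v)/(2*v))
t(y) = 145
(t(-106) + 11412) + N(A(7/6 - 6/7, p), -108) = (145 + 11412) + (½)*((7/6 - 6/7) - 108)/(-108) = 11557 + (½)*(-1/108)*((7*(⅙) - 6*⅐) - 108) = 11557 + (½)*(-1/108)*((7/6 - 6/7) - 108) = 11557 + (½)*(-1/108)*(13/42 - 108) = 11557 + (½)*(-1/108)*(-4523/42) = 11557 + 4523/9072 = 104849627/9072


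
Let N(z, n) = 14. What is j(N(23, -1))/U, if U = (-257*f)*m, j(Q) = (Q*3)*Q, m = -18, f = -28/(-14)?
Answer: 49/771 ≈ 0.063554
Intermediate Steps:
f = 2 (f = -28*(-1/14) = 2)
j(Q) = 3*Q² (j(Q) = (3*Q)*Q = 3*Q²)
U = 9252 (U = -257*2*(-18) = -514*(-18) = 9252)
j(N(23, -1))/U = (3*14²)/9252 = (3*196)*(1/9252) = 588*(1/9252) = 49/771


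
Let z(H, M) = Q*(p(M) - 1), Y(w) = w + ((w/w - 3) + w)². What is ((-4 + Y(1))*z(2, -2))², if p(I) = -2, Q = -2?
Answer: 144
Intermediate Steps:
Y(w) = w + (-2 + w)² (Y(w) = w + ((1 - 3) + w)² = w + (-2 + w)²)
z(H, M) = 6 (z(H, M) = -2*(-2 - 1) = -2*(-3) = 6)
((-4 + Y(1))*z(2, -2))² = ((-4 + (1 + (-2 + 1)²))*6)² = ((-4 + (1 + (-1)²))*6)² = ((-4 + (1 + 1))*6)² = ((-4 + 2)*6)² = (-2*6)² = (-12)² = 144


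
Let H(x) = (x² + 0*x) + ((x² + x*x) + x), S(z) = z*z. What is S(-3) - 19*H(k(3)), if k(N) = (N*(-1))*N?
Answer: -4437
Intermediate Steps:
k(N) = -N² (k(N) = (-N)*N = -N²)
S(z) = z²
H(x) = x + 3*x² (H(x) = (x² + 0) + ((x² + x²) + x) = x² + (2*x² + x) = x² + (x + 2*x²) = x + 3*x²)
S(-3) - 19*H(k(3)) = (-3)² - 19*(-1*3²)*(1 + 3*(-1*3²)) = 9 - 19*(-1*9)*(1 + 3*(-1*9)) = 9 - (-171)*(1 + 3*(-9)) = 9 - (-171)*(1 - 27) = 9 - (-171)*(-26) = 9 - 19*234 = 9 - 4446 = -4437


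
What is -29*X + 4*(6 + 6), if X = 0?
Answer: 48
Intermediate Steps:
-29*X + 4*(6 + 6) = -29*0 + 4*(6 + 6) = 0 + 4*12 = 0 + 48 = 48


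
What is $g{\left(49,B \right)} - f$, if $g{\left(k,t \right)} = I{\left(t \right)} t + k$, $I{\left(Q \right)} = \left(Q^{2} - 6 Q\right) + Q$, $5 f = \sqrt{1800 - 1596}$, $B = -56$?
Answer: $-191247 - \frac{2 \sqrt{51}}{5} \approx -1.9125 \cdot 10^{5}$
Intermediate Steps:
$f = \frac{2 \sqrt{51}}{5}$ ($f = \frac{\sqrt{1800 - 1596}}{5} = \frac{\sqrt{204}}{5} = \frac{2 \sqrt{51}}{5} \approx 2.8566$)
$I{\left(Q \right)} = Q^{2} - 5 Q$
$g{\left(k,t \right)} = k + t^{2} \left(-5 + t\right)$ ($g{\left(k,t \right)} = t \left(-5 + t\right) t + k = t^{2} \left(-5 + t\right) + k = k + t^{2} \left(-5 + t\right)$)
$g{\left(49,B \right)} - f = \left(49 + \left(-56\right)^{2} \left(-5 - 56\right)\right) - \frac{2 \sqrt{51}}{5} = \left(49 + 3136 \left(-61\right)\right) - \frac{2 \sqrt{51}}{5} = \left(49 - 191296\right) - \frac{2 \sqrt{51}}{5} = -191247 - \frac{2 \sqrt{51}}{5}$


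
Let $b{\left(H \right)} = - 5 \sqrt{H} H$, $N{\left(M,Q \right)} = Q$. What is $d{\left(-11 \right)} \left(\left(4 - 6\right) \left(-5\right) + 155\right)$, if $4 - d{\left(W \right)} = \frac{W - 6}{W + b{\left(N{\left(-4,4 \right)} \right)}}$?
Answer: $605$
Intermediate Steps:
$b{\left(H \right)} = - 5 H^{\frac{3}{2}}$
$d{\left(W \right)} = 4 - \frac{-6 + W}{-40 + W}$ ($d{\left(W \right)} = 4 - \frac{W - 6}{W - 5 \cdot 4^{\frac{3}{2}}} = 4 - \frac{-6 + W}{W - 40} = 4 - \frac{-6 + W}{-40 + W}$)
$d{\left(-11 \right)} \left(\left(4 - 6\right) \left(-5\right) + 155\right) = \frac{-154 + 3 \left(-11\right)}{-40 - 11} \left(\left(4 - 6\right) \left(-5\right) + 155\right) = \frac{-154 - 33}{-51} \left(\left(-2\right) \left(-5\right) + 155\right) = \left(- \frac{1}{51}\right) \left(-187\right) \left(10 + 155\right) = \frac{11}{3} \cdot 165 = 605$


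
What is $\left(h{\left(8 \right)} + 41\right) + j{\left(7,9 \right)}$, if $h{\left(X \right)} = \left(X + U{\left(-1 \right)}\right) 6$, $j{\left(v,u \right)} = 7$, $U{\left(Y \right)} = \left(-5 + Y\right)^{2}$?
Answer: $312$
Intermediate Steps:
$h{\left(X \right)} = 216 + 6 X$ ($h{\left(X \right)} = \left(X + \left(-5 - 1\right)^{2}\right) 6 = \left(X + \left(-6\right)^{2}\right) 6 = \left(X + 36\right) 6 = \left(36 + X\right) 6 = 216 + 6 X$)
$\left(h{\left(8 \right)} + 41\right) + j{\left(7,9 \right)} = \left(\left(216 + 6 \cdot 8\right) + 41\right) + 7 = \left(\left(216 + 48\right) + 41\right) + 7 = \left(264 + 41\right) + 7 = 305 + 7 = 312$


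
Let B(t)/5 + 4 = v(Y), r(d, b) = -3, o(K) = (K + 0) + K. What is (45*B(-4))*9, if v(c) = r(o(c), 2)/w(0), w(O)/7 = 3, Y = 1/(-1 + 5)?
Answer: -58725/7 ≈ -8389.3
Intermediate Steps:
o(K) = 2*K (o(K) = K + K = 2*K)
Y = 1/4 ≈ 0.25000
w(O) = 21 (w(O) = 7*3 = 21)
v(c) = -1/7 (v(c) = -3/21 = -3*1/21 = -1/7)
B(t) = -145/7 (B(t) = -20 + 5*(-1/7) = -20 - 5/7 = -145/7)
(45*B(-4))*9 = (45*(-145/7))*9 = -6525/7*9 = -58725/7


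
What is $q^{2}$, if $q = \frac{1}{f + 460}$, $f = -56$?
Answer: $\frac{1}{163216} \approx 6.1269 \cdot 10^{-6}$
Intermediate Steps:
$q = \frac{1}{404}$ ($q = \frac{1}{-56 + 460} = \frac{1}{404} \approx 0.0024752$)
$q^{2} = \left(\frac{1}{404}\right)^{2} = \frac{1}{163216}$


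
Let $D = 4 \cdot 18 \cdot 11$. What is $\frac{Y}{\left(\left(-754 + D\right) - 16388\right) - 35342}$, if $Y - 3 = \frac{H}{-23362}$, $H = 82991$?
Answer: $\frac{12905}{1207628504} \approx 1.0686 \cdot 10^{-5}$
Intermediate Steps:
$D = 792$ ($D = 72 \cdot 11 = 792$)
$Y = - \frac{12905}{23362}$ ($Y = 3 + \frac{82991}{-23362} = 3 + 82991 \left(- \frac{1}{23362}\right) = 3 - \frac{82991}{23362} = - \frac{12905}{23362} \approx -0.55239$)
$\frac{Y}{\left(\left(-754 + D\right) - 16388\right) - 35342} = - \frac{12905}{23362 \left(\left(\left(-754 + 792\right) - 16388\right) - 35342\right)} = - \frac{12905}{23362 \left(\left(38 - 16388\right) - 35342\right)} = - \frac{12905}{23362 \left(-16350 - 35342\right)} = - \frac{12905}{23362 \left(-51692\right)} = \left(- \frac{12905}{23362}\right) \left(- \frac{1}{51692}\right) = \frac{12905}{1207628504}$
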